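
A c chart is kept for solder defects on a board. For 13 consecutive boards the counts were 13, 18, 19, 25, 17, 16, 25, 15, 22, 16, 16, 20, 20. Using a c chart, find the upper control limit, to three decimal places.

c̄ = (13 + 18 + 19 + 25 + 17 + 16 + 25 + 15 + 22 + 16 + 16 + 20 + 20) / 13 = 242 / 13 = 18.6154
UCL = c̄ + 3√c̄ = 18.6154 + 3 × √18.6154 = 18.6154 + 3 × 4.3146 = 31.5590

31.559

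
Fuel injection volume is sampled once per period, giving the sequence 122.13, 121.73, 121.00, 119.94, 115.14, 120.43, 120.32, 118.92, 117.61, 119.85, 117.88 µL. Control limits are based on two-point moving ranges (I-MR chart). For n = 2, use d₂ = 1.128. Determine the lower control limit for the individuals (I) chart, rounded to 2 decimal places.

114.41

X̄ = (122.13 + 121.73 + 121.00 + 119.94 + 115.14 + 120.43 + 120.32 + 118.92 + 117.61 + 119.85 + 117.88) / 11 = 119.5409
Moving ranges: 0.40, 0.73, 1.06, 4.80, 5.29, 0.11, 1.40, 1.31, 2.24, 1.97; M̄R̄ = 19.3100 / 10 = 1.9310
LCL = X̄ − 3·M̄R̄/d₂ = 119.5409 − 3 × 1.9310 / 1.128 = 114.4053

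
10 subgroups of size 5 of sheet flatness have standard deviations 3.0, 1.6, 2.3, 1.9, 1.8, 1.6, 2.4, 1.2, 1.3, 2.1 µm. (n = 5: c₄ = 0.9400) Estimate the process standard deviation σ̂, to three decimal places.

s̄ = (3.0 + 1.6 + 2.3 + 1.9 + 1.8 + 1.6 + 2.4 + 1.2 + 1.3 + 2.1) / 10 = 1.9200
σ̂ = s̄ / c₄ = 1.9200 / 0.9400 = 2.0426

2.043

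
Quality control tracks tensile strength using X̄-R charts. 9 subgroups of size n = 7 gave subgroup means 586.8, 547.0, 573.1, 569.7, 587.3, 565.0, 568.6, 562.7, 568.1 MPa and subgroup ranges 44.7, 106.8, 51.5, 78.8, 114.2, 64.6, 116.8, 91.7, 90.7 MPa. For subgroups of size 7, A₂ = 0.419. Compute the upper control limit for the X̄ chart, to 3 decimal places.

X̄̄ = (586.8 + 547.0 + 573.1 + 569.7 + 587.3 + 565.0 + 568.6 + 562.7 + 568.1) / 9 = 5128.3000 / 9 = 569.8111
R̄ = (44.7 + 106.8 + 51.5 + 78.8 + 114.2 + 64.6 + 116.8 + 91.7 + 90.7) / 9 = 759.8000 / 9 = 84.4222
UCL = X̄̄ + A₂·R̄ = 569.8111 + 0.419 × 84.4222 = 605.1840

605.184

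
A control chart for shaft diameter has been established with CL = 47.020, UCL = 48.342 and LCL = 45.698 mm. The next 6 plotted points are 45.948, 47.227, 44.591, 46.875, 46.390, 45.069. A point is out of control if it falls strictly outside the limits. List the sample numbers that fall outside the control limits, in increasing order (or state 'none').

Compare each point to [45.698, 48.342]: sample 3 = 44.591 < LCL; sample 6 = 45.069 < LCL.

3, 6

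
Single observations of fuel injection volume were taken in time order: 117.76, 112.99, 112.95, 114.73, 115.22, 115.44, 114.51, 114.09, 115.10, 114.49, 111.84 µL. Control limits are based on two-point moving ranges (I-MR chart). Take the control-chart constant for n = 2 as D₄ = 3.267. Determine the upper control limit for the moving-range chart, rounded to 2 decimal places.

Moving ranges: 4.77, 0.04, 1.78, 0.49, 0.22, 0.93, 0.42, 1.01, 0.61, 2.65; M̄R̄ = 12.9200 / 10 = 1.2920
UCL_MR = D₄·M̄R̄ = 3.267 × 1.2920 = 4.2210

4.22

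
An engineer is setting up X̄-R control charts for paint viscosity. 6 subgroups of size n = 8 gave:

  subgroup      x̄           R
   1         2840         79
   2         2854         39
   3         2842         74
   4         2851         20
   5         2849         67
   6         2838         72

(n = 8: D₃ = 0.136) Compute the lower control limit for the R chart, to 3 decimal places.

7.956

R̄ = (79 + 39 + 74 + 20 + 67 + 72) / 6 = 351.0000 / 6 = 58.5000
LCL_R = D₃·R̄ = 0.136 × 58.5000 = 7.9560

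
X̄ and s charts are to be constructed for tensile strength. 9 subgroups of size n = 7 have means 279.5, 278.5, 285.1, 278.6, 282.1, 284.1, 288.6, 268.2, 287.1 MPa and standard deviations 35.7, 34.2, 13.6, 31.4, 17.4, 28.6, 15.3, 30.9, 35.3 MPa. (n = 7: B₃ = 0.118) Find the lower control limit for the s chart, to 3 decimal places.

3.178

s̄ = (35.7 + 34.2 + 13.6 + 31.4 + 17.4 + 28.6 + 15.3 + 30.9 + 35.3) / 9 = 26.9333
LCL_s = B₃·s̄ = 0.118 × 26.9333 = 3.1781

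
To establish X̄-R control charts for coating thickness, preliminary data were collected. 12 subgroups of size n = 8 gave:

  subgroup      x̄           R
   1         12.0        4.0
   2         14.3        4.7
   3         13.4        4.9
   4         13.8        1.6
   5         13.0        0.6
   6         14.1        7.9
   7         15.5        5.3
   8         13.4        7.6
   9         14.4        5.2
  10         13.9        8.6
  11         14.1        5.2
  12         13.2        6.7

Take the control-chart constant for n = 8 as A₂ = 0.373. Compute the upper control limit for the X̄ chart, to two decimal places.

15.69

X̄̄ = (12.0 + 14.3 + 13.4 + 13.8 + 13.0 + 14.1 + 15.5 + 13.4 + 14.4 + 13.9 + 14.1 + 13.2) / 12 = 165.1000 / 12 = 13.7583
R̄ = (4.0 + 4.7 + 4.9 + 1.6 + 0.6 + 7.9 + 5.3 + 7.6 + 5.2 + 8.6 + 5.2 + 6.7) / 12 = 62.3000 / 12 = 5.1917
UCL = X̄̄ + A₂·R̄ = 13.7583 + 0.373 × 5.1917 = 15.6948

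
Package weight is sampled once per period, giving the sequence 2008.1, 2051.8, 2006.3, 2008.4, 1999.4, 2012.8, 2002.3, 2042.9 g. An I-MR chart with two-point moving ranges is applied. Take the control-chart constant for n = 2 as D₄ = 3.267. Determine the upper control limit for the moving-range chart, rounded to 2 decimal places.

Moving ranges: 43.7, 45.5, 2.1, 9.0, 13.4, 10.5, 40.6; M̄R̄ = 164.8000 / 7 = 23.5429
UCL_MR = D₄·M̄R̄ = 3.267 × 23.5429 = 76.9145

76.91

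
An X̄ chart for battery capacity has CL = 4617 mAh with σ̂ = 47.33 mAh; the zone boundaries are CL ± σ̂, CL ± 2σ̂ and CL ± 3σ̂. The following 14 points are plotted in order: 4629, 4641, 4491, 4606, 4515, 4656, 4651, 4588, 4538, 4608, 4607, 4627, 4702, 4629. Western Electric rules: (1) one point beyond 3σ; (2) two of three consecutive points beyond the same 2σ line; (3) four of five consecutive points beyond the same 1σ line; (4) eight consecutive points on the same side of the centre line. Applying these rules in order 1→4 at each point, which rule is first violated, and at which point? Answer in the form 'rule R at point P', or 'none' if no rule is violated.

Zone of each point (C = within 1σ̂, B = 1σ̂–2σ̂, A = 2σ̂–3σ̂, * = beyond 3σ̂; sign = side of CL): 1:+C, 2:+C, 3:-A, 4:-C, 5:-A, 6:+C, 7:+C, 8:-C, 9:-B, 10:-C, 11:-C, 12:+C, 13:+B, 14:+C
Rule 2 (two of three consecutive points beyond the same 2σ limit) is satisfied at point 5.

rule 2 at point 5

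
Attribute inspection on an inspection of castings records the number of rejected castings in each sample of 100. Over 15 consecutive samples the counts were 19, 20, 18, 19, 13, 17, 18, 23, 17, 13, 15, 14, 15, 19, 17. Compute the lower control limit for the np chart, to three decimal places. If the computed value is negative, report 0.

p̄ = Σdᵢ / (k·n) = 257 / (15 × 100) = 0.17133
LCL = np̄ − 3·√(np̄(1−p̄)) = 17.1333 − 3 × 3.7680 = 5.8293

5.829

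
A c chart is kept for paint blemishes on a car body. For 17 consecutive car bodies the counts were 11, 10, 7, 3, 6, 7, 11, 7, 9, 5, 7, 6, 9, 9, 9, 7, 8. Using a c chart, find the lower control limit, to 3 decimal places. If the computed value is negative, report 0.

0.000

c̄ = (11 + 10 + 7 + 3 + 6 + 7 + 11 + 7 + 9 + 5 + 7 + 6 + 9 + 9 + 9 + 7 + 8) / 17 = 131 / 17 = 7.7059
LCL = c̄ − 3√c̄ = 7.7059 − 3 × 2.7759 = -0.6220 → 0 (cannot be negative)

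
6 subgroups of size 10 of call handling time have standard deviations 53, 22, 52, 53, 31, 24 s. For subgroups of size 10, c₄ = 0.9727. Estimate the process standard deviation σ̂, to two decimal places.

s̄ = (53 + 22 + 52 + 53 + 31 + 24) / 6 = 39.1667
σ̂ = s̄ / c₄ = 39.1667 / 0.9727 = 40.2659

40.27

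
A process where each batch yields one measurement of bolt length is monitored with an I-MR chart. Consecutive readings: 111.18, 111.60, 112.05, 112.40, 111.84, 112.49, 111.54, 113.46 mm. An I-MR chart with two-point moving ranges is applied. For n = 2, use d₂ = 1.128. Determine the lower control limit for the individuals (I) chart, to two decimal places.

X̄ = (111.18 + 111.60 + 112.05 + 112.40 + 111.84 + 112.49 + 111.54 + 113.46) / 8 = 112.0700
Moving ranges: 0.42, 0.45, 0.35, 0.56, 0.65, 0.95, 1.92; M̄R̄ = 5.3000 / 7 = 0.7571
LCL = X̄ − 3·M̄R̄/d₂ = 112.0700 − 3 × 0.7571 / 1.128 = 110.0563

110.06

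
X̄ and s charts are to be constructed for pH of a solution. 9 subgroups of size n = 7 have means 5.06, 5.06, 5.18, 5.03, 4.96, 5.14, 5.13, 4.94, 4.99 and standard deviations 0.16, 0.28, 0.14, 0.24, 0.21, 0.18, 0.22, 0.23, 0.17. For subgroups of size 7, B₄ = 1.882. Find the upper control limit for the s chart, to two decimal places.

0.38

s̄ = (0.16 + 0.28 + 0.14 + 0.24 + 0.21 + 0.18 + 0.22 + 0.23 + 0.17) / 9 = 0.2033
UCL_s = B₄·s̄ = 1.882 × 0.2033 = 0.3827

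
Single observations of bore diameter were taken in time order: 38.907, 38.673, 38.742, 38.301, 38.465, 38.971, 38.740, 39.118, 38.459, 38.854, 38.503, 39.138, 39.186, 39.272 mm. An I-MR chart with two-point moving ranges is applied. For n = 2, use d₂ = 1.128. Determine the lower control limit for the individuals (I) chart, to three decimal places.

X̄ = (38.907 + 38.673 + 38.742 + 38.301 + 38.465 + 38.971 + 38.740 + 39.118 + 38.459 + 38.854 + 38.503 + 39.138 + 39.186 + 39.272) / 14 = 38.8092
Moving ranges: 0.234, 0.069, 0.441, 0.164, 0.506, 0.231, 0.378, 0.659, 0.395, 0.351, 0.635, 0.048, 0.086; M̄R̄ = 4.1970 / 13 = 0.3228
LCL = X̄ − 3·M̄R̄/d₂ = 38.8092 − 3 × 0.3228 / 1.128 = 37.9506

37.951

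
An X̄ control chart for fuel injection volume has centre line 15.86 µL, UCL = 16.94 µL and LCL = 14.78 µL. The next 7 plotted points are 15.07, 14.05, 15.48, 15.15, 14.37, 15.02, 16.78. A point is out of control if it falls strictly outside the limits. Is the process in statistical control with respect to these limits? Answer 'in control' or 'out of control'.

out of control

Compare each point to [14.78, 16.94]: sample 2 = 14.05 < LCL; sample 5 = 14.37 < LCL.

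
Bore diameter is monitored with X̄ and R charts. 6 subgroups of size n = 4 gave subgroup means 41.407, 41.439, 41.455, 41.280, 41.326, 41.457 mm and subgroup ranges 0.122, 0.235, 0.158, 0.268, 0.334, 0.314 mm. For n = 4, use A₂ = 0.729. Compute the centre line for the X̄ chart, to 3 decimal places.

41.394

X̄̄ = (41.407 + 41.439 + 41.455 + 41.280 + 41.326 + 41.457) / 6 = 248.3640 / 6 = 41.3940
CL = X̄̄ = 41.3940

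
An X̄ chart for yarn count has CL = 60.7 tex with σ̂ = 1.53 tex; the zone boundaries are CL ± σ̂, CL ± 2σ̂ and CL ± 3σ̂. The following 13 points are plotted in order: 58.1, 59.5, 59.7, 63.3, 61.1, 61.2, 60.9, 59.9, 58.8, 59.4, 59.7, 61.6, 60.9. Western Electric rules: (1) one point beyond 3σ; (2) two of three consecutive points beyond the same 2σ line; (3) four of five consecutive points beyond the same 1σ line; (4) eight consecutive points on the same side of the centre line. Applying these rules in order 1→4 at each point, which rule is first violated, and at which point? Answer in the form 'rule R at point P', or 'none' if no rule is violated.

Zone of each point (C = within 1σ̂, B = 1σ̂–2σ̂, A = 2σ̂–3σ̂, * = beyond 3σ̂; sign = side of CL): 1:-B, 2:-C, 3:-C, 4:+B, 5:+C, 6:+C, 7:+C, 8:-C, 9:-B, 10:-C, 11:-C, 12:+C, 13:+C
No rule fires across all 13 points.

none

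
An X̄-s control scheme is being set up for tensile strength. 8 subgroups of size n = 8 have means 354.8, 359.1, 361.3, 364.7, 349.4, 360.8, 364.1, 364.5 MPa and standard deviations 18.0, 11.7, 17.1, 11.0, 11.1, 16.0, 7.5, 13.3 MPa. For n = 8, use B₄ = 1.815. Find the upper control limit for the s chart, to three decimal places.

23.981

s̄ = (18.0 + 11.7 + 17.1 + 11.0 + 11.1 + 16.0 + 7.5 + 13.3) / 8 = 13.2125
UCL_s = B₄·s̄ = 1.815 × 13.2125 = 23.9807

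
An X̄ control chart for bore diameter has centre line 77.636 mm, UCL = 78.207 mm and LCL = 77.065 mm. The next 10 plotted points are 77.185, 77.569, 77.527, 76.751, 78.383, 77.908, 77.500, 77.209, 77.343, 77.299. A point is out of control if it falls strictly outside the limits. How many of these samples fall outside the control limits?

2

Compare each point to [77.065, 78.207]: sample 4 = 76.751 < LCL; sample 5 = 78.383 > UCL.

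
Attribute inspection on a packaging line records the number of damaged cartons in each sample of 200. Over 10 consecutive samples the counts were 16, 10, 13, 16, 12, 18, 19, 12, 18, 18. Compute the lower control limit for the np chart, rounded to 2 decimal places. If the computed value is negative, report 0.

p̄ = Σdᵢ / (k·n) = 152 / (10 × 200) = 0.07600
LCL = np̄ − 3·√(np̄(1−p̄)) = 15.2000 − 3 × 3.7476 = 3.9571

3.96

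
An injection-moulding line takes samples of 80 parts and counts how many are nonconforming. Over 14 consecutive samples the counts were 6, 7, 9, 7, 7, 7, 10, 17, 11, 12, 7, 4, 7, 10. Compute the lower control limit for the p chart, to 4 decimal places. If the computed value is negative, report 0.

p̄ = Σdᵢ / (k·n) = 121 / (14 × 80) = 0.10804
LCL = p̄ − 3·√(p̄(1−p̄)/n) = 0.10804 − 3 × 0.03471 = 0.00392

0.0039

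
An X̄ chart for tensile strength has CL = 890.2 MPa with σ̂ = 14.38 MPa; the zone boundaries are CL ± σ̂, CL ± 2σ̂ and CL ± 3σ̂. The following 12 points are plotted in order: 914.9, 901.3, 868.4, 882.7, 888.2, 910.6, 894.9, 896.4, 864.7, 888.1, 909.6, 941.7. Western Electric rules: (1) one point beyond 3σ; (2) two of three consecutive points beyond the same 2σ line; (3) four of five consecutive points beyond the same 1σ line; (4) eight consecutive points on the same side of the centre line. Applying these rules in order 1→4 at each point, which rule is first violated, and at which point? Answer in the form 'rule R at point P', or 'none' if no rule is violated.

Zone of each point (C = within 1σ̂, B = 1σ̂–2σ̂, A = 2σ̂–3σ̂, * = beyond 3σ̂; sign = side of CL): 1:+B, 2:+C, 3:-B, 4:-C, 5:-C, 6:+B, 7:+C, 8:+C, 9:-B, 10:-C, 11:+B, 12:+*
Rule 1 (one point beyond the 3σ limits) is satisfied at point 12.

rule 1 at point 12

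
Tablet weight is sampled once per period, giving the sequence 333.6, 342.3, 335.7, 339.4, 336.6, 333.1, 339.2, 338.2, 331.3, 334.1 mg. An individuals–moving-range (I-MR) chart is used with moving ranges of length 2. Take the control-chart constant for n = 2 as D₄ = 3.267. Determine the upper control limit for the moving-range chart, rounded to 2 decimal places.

Moving ranges: 8.7, 6.6, 3.7, 2.8, 3.5, 6.1, 1.0, 6.9, 2.8; M̄R̄ = 42.1000 / 9 = 4.6778
UCL_MR = D₄·M̄R̄ = 3.267 × 4.6778 = 15.2823

15.28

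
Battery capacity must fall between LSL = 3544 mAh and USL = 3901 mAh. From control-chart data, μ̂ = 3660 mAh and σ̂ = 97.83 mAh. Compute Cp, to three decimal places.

0.608

Cp = (USL − LSL) / (6σ̂) = (3901 − 3544) / (6 × 97.83) = 357.0000 / 586.9800 = 0.6082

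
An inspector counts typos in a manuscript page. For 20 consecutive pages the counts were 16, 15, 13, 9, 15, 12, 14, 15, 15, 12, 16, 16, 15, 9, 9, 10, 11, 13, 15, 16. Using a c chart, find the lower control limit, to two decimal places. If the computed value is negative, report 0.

c̄ = (16 + 15 + 13 + 9 + 15 + 12 + 14 + 15 + 15 + 12 + 16 + 16 + 15 + 9 + 9 + 10 + 11 + 13 + 15 + 16) / 20 = 266 / 20 = 13.3000
LCL = c̄ − 3√c̄ = 13.3000 − 3 × 3.6469 = 2.3593

2.36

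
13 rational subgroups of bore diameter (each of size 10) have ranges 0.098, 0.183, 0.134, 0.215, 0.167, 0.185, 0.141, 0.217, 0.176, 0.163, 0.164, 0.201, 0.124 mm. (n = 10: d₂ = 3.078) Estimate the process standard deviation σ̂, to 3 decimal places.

0.054

R̄ = (0.098 + 0.183 + 0.134 + 0.215 + 0.167 + 0.185 + 0.141 + 0.217 + 0.176 + 0.163 + 0.164 + 0.201 + 0.124) / 13 = 0.1668
σ̂ = R̄ / d₂ = 0.1668 / 3.078 = 0.0542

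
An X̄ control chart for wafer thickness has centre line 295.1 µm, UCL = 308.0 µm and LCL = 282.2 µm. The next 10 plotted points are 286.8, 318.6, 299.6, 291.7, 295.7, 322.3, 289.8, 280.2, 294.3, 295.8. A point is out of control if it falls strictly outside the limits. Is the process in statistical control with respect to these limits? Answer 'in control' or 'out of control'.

Compare each point to [282.2, 308.0]: sample 2 = 318.6 > UCL; sample 6 = 322.3 > UCL; sample 8 = 280.2 < LCL.

out of control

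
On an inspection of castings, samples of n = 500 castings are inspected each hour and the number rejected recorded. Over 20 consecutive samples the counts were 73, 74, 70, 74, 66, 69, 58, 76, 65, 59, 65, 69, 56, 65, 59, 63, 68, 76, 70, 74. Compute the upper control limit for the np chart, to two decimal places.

90.37

p̄ = Σdᵢ / (k·n) = 1349 / (20 × 500) = 0.13490
UCL = np̄ + 3·√(np̄(1−p̄)) = 67.4500 + 3 × √(67.4500×0.86510) = 67.4500 + 3 × 7.6388 = 90.3663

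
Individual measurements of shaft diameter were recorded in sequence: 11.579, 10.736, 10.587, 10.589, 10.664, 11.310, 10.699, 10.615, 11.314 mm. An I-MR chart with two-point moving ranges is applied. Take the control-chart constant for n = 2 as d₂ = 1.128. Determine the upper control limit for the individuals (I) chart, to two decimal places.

11.93

X̄ = (11.579 + 10.736 + 10.587 + 10.589 + 10.664 + 11.310 + 10.699 + 10.615 + 11.314) / 9 = 10.8992
Moving ranges: 0.843, 0.149, 0.002, 0.075, 0.646, 0.611, 0.084, 0.699; M̄R̄ = 3.1090 / 8 = 0.3886
UCL = X̄ + 3·M̄R̄/d₂ = 10.8992 + 3 × 0.3886 / 1.128 = 11.9328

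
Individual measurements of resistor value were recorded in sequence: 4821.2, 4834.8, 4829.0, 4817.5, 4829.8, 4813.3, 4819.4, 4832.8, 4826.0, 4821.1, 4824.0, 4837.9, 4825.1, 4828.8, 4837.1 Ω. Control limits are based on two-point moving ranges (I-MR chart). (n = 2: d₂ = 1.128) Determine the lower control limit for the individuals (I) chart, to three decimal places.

4801.349

X̄ = (4821.2 + 4834.8 + 4829.0 + 4817.5 + 4829.8 + 4813.3 + 4819.4 + 4832.8 + 4826.0 + 4821.1 + 4824.0 + 4837.9 + 4825.1 + 4828.8 + 4837.1) / 15 = 4826.5200
Moving ranges: 13.6, 5.8, 11.5, 12.3, 16.5, 6.1, 13.4, 6.8, 4.9, 2.9, 13.9, 12.8, 3.7, 8.3; M̄R̄ = 132.5000 / 14 = 9.4643
LCL = X̄ − 3·M̄R̄/d₂ = 4826.5200 − 3 × 9.4643 / 1.128 = 4801.3490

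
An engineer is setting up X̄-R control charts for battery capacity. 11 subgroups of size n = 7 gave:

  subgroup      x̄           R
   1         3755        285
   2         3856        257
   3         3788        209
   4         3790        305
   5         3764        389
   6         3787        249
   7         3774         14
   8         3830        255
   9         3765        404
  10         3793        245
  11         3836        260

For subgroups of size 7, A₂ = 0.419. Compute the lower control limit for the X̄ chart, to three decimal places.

X̄̄ = (3755 + 3856 + 3788 + 3790 + 3764 + 3787 + 3774 + 3830 + 3765 + 3793 + 3836) / 11 = 41738.0000 / 11 = 3794.3636
R̄ = (285 + 257 + 209 + 305 + 389 + 249 + 14 + 255 + 404 + 245 + 260) / 11 = 2872.0000 / 11 = 261.0909
LCL = X̄̄ − A₂·R̄ = 3794.3636 − 0.419 × 261.0909 = 3684.9665

3684.967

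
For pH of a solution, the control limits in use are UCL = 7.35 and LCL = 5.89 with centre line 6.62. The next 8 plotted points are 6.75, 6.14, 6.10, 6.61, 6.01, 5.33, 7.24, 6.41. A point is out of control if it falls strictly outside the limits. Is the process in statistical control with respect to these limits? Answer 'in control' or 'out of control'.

Compare each point to [5.89, 7.35]: sample 6 = 5.33 < LCL.

out of control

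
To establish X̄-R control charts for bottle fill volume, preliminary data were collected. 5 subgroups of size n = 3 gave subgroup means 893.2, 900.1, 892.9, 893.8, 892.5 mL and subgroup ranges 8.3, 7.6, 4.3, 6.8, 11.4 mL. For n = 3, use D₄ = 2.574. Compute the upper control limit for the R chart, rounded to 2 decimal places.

19.77

R̄ = (8.3 + 7.6 + 4.3 + 6.8 + 11.4) / 5 = 38.4000 / 5 = 7.6800
UCL_R = D₄·R̄ = 2.574 × 7.6800 = 19.7683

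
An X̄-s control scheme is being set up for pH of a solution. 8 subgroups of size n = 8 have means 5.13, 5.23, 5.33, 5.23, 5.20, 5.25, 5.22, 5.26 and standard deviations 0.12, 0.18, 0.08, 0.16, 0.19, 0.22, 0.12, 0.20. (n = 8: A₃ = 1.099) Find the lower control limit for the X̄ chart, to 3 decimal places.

5.057

X̄̄ = (5.13 + 5.23 + 5.33 + 5.23 + 5.20 + 5.25 + 5.22 + 5.26) / 8 = 5.2313
s̄ = (0.12 + 0.18 + 0.08 + 0.16 + 0.19 + 0.22 + 0.12 + 0.20) / 8 = 0.1588
LCL = X̄̄ − A₃·s̄ = 5.2313 − 1.099 × 0.1588 = 5.0568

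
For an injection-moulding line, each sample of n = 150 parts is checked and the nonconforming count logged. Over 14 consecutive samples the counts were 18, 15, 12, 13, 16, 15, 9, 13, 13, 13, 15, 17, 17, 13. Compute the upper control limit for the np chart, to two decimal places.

p̄ = Σdᵢ / (k·n) = 199 / (14 × 150) = 0.09476
UCL = np̄ + 3·√(np̄(1−p̄)) = 14.2143 + 3 × √(14.2143×0.90524) = 14.2143 + 3 × 3.5871 = 24.9756

24.98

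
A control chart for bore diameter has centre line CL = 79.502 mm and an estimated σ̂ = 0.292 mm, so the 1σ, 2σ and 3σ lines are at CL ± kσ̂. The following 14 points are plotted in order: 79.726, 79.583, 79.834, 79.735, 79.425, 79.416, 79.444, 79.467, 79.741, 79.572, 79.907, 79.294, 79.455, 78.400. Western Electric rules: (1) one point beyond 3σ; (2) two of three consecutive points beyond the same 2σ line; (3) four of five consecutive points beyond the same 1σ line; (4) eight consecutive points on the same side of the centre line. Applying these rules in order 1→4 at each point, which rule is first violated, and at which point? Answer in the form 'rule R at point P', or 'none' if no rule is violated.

Zone of each point (C = within 1σ̂, B = 1σ̂–2σ̂, A = 2σ̂–3σ̂, * = beyond 3σ̂; sign = side of CL): 1:+C, 2:+C, 3:+B, 4:+C, 5:-C, 6:-C, 7:-C, 8:-C, 9:+C, 10:+C, 11:+B, 12:-C, 13:-C, 14:-*
Rule 1 (one point beyond the 3σ limits) is satisfied at point 14.

rule 1 at point 14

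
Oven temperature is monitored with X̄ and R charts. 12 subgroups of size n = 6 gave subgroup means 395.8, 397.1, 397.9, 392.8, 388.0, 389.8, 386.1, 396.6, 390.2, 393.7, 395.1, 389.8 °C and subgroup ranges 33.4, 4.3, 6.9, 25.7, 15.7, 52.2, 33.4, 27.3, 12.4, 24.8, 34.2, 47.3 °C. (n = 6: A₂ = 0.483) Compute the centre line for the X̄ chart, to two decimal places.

392.74

X̄̄ = (395.8 + 397.1 + 397.9 + 392.8 + 388.0 + 389.8 + 386.1 + 396.6 + 390.2 + 393.7 + 395.1 + 389.8) / 12 = 4712.9000 / 12 = 392.7417
CL = X̄̄ = 392.7417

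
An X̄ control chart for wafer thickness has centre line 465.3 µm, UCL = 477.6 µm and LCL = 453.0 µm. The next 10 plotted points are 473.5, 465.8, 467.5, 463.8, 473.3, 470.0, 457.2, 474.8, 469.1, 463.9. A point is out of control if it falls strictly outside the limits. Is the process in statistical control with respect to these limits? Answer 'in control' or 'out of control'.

in control

All 10 points lie within [453.0, 477.6].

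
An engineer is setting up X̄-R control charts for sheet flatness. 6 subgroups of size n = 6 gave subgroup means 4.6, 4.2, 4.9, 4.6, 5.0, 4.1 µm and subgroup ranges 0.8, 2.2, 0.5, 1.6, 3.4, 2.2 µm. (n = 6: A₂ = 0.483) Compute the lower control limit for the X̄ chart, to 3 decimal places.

X̄̄ = (4.6 + 4.2 + 4.9 + 4.6 + 5.0 + 4.1) / 6 = 27.4000 / 6 = 4.5667
R̄ = (0.8 + 2.2 + 0.5 + 1.6 + 3.4 + 2.2) / 6 = 10.7000 / 6 = 1.7833
LCL = X̄̄ − A₂·R̄ = 4.5667 − 0.483 × 1.7833 = 3.7053

3.705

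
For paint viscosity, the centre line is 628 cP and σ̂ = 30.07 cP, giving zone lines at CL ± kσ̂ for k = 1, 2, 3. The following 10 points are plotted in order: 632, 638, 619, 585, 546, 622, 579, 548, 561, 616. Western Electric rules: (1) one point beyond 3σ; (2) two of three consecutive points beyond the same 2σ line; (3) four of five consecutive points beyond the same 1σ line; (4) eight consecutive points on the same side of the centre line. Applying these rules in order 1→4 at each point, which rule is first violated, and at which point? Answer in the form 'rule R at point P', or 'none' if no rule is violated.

Zone of each point (C = within 1σ̂, B = 1σ̂–2σ̂, A = 2σ̂–3σ̂, * = beyond 3σ̂; sign = side of CL): 1:+C, 2:+C, 3:-C, 4:-B, 5:-A, 6:-C, 7:-B, 8:-A, 9:-A, 10:-C
Rule 3 (four of five consecutive points beyond the same 1σ limit) is satisfied at point 8.

rule 3 at point 8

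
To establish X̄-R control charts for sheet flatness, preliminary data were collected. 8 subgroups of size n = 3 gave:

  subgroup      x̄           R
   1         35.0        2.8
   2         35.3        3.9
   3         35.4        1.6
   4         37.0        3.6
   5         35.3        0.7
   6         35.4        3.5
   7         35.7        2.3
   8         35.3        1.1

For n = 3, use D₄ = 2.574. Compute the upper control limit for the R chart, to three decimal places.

6.274

R̄ = (2.8 + 3.9 + 1.6 + 3.6 + 0.7 + 3.5 + 2.3 + 1.1) / 8 = 19.5000 / 8 = 2.4375
UCL_R = D₄·R̄ = 2.574 × 2.4375 = 6.2741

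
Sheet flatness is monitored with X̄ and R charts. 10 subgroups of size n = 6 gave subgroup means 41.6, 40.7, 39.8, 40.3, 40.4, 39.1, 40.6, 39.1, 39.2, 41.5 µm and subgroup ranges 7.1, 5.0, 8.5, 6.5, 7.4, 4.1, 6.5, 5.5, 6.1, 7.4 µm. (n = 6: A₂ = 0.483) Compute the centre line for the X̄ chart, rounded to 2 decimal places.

40.23

X̄̄ = (41.6 + 40.7 + 39.8 + 40.3 + 40.4 + 39.1 + 40.6 + 39.1 + 39.2 + 41.5) / 10 = 402.3000 / 10 = 40.2300
CL = X̄̄ = 40.2300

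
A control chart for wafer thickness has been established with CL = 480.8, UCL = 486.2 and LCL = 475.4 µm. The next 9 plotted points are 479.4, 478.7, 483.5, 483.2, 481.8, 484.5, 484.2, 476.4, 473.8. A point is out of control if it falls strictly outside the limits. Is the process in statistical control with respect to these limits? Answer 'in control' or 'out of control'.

out of control

Compare each point to [475.4, 486.2]: sample 9 = 473.8 < LCL.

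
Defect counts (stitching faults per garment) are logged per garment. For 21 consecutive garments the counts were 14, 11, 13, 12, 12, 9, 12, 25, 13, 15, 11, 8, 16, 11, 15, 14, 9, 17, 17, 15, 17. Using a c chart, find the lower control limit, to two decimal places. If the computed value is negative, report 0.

c̄ = (14 + 11 + 13 + 12 + 12 + 9 + 12 + 25 + 13 + 15 + 11 + 8 + 16 + 11 + 15 + 14 + 9 + 17 + 17 + 15 + 17) / 21 = 286 / 21 = 13.6190
LCL = c̄ − 3√c̄ = 13.6190 − 3 × 3.6904 = 2.5478

2.55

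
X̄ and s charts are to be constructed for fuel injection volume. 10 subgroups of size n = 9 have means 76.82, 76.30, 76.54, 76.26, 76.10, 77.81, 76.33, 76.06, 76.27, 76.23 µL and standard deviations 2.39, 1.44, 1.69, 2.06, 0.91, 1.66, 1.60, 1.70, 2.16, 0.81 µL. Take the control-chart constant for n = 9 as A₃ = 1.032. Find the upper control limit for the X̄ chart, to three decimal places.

X̄̄ = (76.82 + 76.30 + 76.54 + 76.26 + 76.10 + 77.81 + 76.33 + 76.06 + 76.27 + 76.23) / 10 = 76.4720
s̄ = (2.39 + 1.44 + 1.69 + 2.06 + 0.91 + 1.66 + 1.60 + 1.70 + 2.16 + 0.81) / 10 = 1.6420
UCL = X̄̄ + A₃·s̄ = 76.4720 + 1.032 × 1.6420 = 78.1665

78.167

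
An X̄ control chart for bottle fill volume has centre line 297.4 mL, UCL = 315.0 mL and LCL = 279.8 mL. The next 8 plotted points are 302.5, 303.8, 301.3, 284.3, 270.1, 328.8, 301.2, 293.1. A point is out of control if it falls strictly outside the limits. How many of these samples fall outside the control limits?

2

Compare each point to [279.8, 315.0]: sample 5 = 270.1 < LCL; sample 6 = 328.8 > UCL.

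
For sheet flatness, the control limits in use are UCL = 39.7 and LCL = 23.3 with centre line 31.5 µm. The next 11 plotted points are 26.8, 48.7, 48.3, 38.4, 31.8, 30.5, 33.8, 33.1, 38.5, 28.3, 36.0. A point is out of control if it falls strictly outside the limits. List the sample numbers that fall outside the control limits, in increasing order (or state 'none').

2, 3

Compare each point to [23.3, 39.7]: sample 2 = 48.7 > UCL; sample 3 = 48.3 > UCL.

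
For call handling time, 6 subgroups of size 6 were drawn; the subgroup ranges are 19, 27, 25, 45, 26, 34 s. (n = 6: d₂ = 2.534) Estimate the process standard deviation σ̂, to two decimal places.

R̄ = (19 + 27 + 25 + 45 + 26 + 34) / 6 = 29.3333
σ̂ = R̄ / d₂ = 29.3333 / 2.534 = 11.5759

11.58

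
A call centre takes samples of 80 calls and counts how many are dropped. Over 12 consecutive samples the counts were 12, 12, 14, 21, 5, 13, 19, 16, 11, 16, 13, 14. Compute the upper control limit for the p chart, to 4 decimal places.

0.2998

p̄ = Σdᵢ / (k·n) = 166 / (12 × 80) = 0.17292
UCL = p̄ + 3·√(p̄(1−p̄)/n) = 0.17292 + 3 × √(0.17292×0.82708/80) = 0.17292 + 3 × 0.04228 = 0.29976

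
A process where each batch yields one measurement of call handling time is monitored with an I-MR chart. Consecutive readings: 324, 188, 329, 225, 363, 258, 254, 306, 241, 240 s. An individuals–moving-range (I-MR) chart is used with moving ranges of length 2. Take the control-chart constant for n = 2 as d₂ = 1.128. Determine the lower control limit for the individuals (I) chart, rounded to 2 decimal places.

X̄ = (324 + 188 + 329 + 225 + 363 + 258 + 254 + 306 + 241 + 240) / 10 = 272.8000
Moving ranges: 136, 141, 104, 138, 105, 4, 52, 65, 1; M̄R̄ = 746.0000 / 9 = 82.8889
LCL = X̄ − 3·M̄R̄/d₂ = 272.8000 − 3 × 82.8889 / 1.128 = 52.3508

52.35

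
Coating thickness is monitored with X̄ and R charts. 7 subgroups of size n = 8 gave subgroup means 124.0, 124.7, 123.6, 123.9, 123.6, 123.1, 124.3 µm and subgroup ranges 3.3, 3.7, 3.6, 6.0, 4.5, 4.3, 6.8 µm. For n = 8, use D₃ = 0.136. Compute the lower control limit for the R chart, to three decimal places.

0.626

R̄ = (3.3 + 3.7 + 3.6 + 6.0 + 4.5 + 4.3 + 6.8) / 7 = 32.2000 / 7 = 4.6000
LCL_R = D₃·R̄ = 0.136 × 4.6000 = 0.6256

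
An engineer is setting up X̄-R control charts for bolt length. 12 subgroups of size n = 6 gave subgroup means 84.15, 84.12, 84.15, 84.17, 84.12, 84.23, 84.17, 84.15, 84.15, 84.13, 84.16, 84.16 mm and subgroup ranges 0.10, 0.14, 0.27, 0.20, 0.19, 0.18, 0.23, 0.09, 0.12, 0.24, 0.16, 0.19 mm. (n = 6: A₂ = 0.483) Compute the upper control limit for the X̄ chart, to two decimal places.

X̄̄ = (84.15 + 84.12 + 84.15 + 84.17 + 84.12 + 84.23 + 84.17 + 84.15 + 84.15 + 84.13 + 84.16 + 84.16) / 12 = 1009.8600 / 12 = 84.1550
R̄ = (0.10 + 0.14 + 0.27 + 0.20 + 0.19 + 0.18 + 0.23 + 0.09 + 0.12 + 0.24 + 0.16 + 0.19) / 12 = 2.1100 / 12 = 0.1758
UCL = X̄̄ + A₂·R̄ = 84.1550 + 0.483 × 0.1758 = 84.2399

84.24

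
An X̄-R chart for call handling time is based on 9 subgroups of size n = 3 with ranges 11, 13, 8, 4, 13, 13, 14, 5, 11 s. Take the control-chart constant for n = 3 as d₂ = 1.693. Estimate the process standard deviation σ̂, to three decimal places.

6.038

R̄ = (11 + 13 + 8 + 4 + 13 + 13 + 14 + 5 + 11) / 9 = 10.2222
σ̂ = R̄ / d₂ = 10.2222 / 1.693 = 6.0379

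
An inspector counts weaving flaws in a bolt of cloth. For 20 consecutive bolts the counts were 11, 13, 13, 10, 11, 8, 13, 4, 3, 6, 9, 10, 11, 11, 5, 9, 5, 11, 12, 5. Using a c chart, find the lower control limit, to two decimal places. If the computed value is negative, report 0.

c̄ = (11 + 13 + 13 + 10 + 11 + 8 + 13 + 4 + 3 + 6 + 9 + 10 + 11 + 11 + 5 + 9 + 5 + 11 + 12 + 5) / 20 = 180 / 20 = 9.0000
LCL = c̄ − 3√c̄ = 9.0000 − 3 × 3.0000 = 0.0000

0.00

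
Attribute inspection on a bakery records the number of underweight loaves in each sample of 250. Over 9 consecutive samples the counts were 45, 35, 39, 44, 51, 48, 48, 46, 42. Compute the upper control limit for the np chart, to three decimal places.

62.322

p̄ = Σdᵢ / (k·n) = 398 / (9 × 250) = 0.17689
UCL = np̄ + 3·√(np̄(1−p̄)) = 44.2222 + 3 × √(44.2222×0.82311) = 44.2222 + 3 × 6.0332 = 62.3219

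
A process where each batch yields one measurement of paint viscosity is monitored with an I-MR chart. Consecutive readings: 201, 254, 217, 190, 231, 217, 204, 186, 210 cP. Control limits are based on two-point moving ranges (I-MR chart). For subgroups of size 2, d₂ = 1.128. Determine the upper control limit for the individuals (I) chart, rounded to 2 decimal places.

X̄ = (201 + 254 + 217 + 190 + 231 + 217 + 204 + 186 + 210) / 9 = 212.2222
Moving ranges: 53, 37, 27, 41, 14, 13, 18, 24; M̄R̄ = 227.0000 / 8 = 28.3750
UCL = X̄ + 3·M̄R̄/d₂ = 212.2222 + 3 × 28.3750 / 1.128 = 287.6876

287.69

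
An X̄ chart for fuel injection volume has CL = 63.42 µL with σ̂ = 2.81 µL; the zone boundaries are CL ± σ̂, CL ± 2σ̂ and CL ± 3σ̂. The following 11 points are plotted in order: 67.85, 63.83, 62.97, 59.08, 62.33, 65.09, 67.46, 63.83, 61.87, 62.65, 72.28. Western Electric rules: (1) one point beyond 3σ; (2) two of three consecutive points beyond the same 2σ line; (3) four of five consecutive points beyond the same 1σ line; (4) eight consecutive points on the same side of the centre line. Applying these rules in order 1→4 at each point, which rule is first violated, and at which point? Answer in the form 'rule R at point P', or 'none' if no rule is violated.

rule 1 at point 11

Zone of each point (C = within 1σ̂, B = 1σ̂–2σ̂, A = 2σ̂–3σ̂, * = beyond 3σ̂; sign = side of CL): 1:+B, 2:+C, 3:-C, 4:-B, 5:-C, 6:+C, 7:+B, 8:+C, 9:-C, 10:-C, 11:+*
Rule 1 (one point beyond the 3σ limits) is satisfied at point 11.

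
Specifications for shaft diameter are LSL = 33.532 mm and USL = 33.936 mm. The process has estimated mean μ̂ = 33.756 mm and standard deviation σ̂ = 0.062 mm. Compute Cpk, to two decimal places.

Cpu = (USL − μ̂) / (3σ̂) = (33.936 − 33.756) / (3 × 0.062) = 0.9677; Cpl = (μ̂ − LSL) / (3σ̂) = (33.756 − 33.532) / (3 × 0.062) = 1.2043; Cpk = min(Cpu, Cpl) = 0.9677

0.97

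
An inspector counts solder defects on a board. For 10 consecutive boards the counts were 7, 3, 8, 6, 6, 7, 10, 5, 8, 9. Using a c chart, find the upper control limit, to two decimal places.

14.78

c̄ = (7 + 3 + 8 + 6 + 6 + 7 + 10 + 5 + 8 + 9) / 10 = 69 / 10 = 6.9000
UCL = c̄ + 3√c̄ = 6.9000 + 3 × √6.9000 = 6.9000 + 3 × 2.6268 = 14.7804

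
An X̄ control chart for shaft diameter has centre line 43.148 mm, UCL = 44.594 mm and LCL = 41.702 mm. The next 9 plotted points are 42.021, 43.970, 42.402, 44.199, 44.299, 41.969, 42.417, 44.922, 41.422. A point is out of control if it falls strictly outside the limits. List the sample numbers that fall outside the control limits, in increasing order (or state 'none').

8, 9

Compare each point to [41.702, 44.594]: sample 8 = 44.922 > UCL; sample 9 = 41.422 < LCL.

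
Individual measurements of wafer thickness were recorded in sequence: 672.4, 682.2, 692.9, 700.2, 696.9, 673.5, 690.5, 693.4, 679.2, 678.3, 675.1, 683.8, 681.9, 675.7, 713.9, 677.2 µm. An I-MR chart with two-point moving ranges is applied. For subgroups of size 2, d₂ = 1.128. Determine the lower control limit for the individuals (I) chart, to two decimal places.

652.75

X̄ = (672.4 + 682.2 + 692.9 + 700.2 + 696.9 + 673.5 + 690.5 + 693.4 + 679.2 + 678.3 + 675.1 + 683.8 + 681.9 + 675.7 + 713.9 + 677.2) / 16 = 685.4438
Moving ranges: 9.8, 10.7, 7.3, 3.3, 23.4, 17.0, 2.9, 14.2, 0.9, 3.2, 8.7, 1.9, 6.2, 38.2, 36.7; M̄R̄ = 184.4000 / 15 = 12.2933
LCL = X̄ − 3·M̄R̄/d₂ = 685.4438 − 3 × 12.2933 / 1.128 = 652.7487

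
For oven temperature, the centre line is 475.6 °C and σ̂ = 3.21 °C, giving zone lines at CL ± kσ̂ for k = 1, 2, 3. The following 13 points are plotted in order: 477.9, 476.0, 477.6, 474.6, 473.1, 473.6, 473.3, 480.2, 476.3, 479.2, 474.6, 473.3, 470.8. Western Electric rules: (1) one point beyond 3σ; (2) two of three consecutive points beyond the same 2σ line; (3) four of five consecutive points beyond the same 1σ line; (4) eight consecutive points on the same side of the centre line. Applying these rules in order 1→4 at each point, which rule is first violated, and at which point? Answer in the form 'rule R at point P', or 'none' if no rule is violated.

none

Zone of each point (C = within 1σ̂, B = 1σ̂–2σ̂, A = 2σ̂–3σ̂, * = beyond 3σ̂; sign = side of CL): 1:+C, 2:+C, 3:+C, 4:-C, 5:-C, 6:-C, 7:-C, 8:+B, 9:+C, 10:+B, 11:-C, 12:-C, 13:-B
No rule fires across all 13 points.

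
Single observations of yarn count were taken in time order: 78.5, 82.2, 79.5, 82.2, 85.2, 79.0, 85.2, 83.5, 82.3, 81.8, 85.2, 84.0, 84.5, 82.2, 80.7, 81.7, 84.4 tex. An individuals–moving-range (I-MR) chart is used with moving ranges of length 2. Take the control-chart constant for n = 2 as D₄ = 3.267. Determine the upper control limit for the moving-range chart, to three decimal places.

Moving ranges: 3.7, 2.7, 2.7, 3.0, 6.2, 6.2, 1.7, 1.2, 0.5, 3.4, 1.2, 0.5, 2.3, 1.5, 1.0, 2.7; M̄R̄ = 40.5000 / 16 = 2.5312
UCL_MR = D₄·M̄R̄ = 3.267 × 2.5312 = 8.2696

8.270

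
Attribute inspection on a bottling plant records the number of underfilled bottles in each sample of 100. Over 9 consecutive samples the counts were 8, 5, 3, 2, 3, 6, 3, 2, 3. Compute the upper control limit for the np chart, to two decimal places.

p̄ = Σdᵢ / (k·n) = 35 / (9 × 100) = 0.03889
UCL = np̄ + 3·√(np̄(1−p̄)) = 3.8889 + 3 × √(3.8889×0.96111) = 3.8889 + 3 × 1.9333 = 9.6888

9.69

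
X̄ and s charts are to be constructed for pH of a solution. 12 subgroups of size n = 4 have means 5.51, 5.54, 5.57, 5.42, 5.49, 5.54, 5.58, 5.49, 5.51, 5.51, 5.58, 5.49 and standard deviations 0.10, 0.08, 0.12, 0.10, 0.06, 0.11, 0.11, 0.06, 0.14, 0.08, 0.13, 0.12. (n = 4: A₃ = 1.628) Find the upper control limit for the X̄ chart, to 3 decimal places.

5.683

X̄̄ = (5.51 + 5.54 + 5.57 + 5.42 + 5.49 + 5.54 + 5.58 + 5.49 + 5.51 + 5.51 + 5.58 + 5.49) / 12 = 5.5192
s̄ = (0.10 + 0.08 + 0.12 + 0.10 + 0.06 + 0.11 + 0.11 + 0.06 + 0.14 + 0.08 + 0.13 + 0.12) / 12 = 0.1008
UCL = X̄̄ + A₃·s̄ = 5.5192 + 1.628 × 0.1008 = 5.6833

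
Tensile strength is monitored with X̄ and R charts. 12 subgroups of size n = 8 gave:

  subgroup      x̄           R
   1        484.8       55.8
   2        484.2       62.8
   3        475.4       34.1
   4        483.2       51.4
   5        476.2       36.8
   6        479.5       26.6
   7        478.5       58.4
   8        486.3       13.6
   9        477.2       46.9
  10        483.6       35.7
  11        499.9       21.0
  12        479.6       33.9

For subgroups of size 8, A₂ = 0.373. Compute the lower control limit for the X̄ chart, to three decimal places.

467.540

X̄̄ = (484.8 + 484.2 + 475.4 + 483.2 + 476.2 + 479.5 + 478.5 + 486.3 + 477.2 + 483.6 + 499.9 + 479.6) / 12 = 5788.4000 / 12 = 482.3667
R̄ = (55.8 + 62.8 + 34.1 + 51.4 + 36.8 + 26.6 + 58.4 + 13.6 + 46.9 + 35.7 + 21.0 + 33.9) / 12 = 477.0000 / 12 = 39.7500
LCL = X̄̄ − A₂·R̄ = 482.3667 − 0.373 × 39.7500 = 467.5399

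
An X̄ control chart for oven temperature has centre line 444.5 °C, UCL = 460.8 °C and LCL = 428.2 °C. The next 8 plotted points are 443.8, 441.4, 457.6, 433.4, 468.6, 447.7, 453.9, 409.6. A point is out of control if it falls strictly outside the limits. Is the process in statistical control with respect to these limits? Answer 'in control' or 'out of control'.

out of control

Compare each point to [428.2, 460.8]: sample 5 = 468.6 > UCL; sample 8 = 409.6 < LCL.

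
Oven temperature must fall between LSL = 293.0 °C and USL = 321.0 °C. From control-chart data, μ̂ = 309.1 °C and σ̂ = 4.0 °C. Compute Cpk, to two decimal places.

0.99

Cpu = (USL − μ̂) / (3σ̂) = (321.0 − 309.1) / (3 × 4.0) = 0.9917; Cpl = (μ̂ − LSL) / (3σ̂) = (309.1 − 293.0) / (3 × 4.0) = 1.3417; Cpk = min(Cpu, Cpl) = 0.9917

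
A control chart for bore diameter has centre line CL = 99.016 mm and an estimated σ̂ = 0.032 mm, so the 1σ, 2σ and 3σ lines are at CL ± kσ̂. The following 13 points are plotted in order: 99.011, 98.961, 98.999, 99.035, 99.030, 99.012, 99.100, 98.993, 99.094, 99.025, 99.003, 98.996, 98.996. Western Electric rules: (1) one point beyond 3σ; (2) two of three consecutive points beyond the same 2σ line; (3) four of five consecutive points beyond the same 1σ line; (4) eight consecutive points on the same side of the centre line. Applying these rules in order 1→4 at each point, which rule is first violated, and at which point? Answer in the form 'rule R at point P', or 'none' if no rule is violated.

rule 2 at point 9

Zone of each point (C = within 1σ̂, B = 1σ̂–2σ̂, A = 2σ̂–3σ̂, * = beyond 3σ̂; sign = side of CL): 1:-C, 2:-B, 3:-C, 4:+C, 5:+C, 6:-C, 7:+A, 8:-C, 9:+A, 10:+C, 11:-C, 12:-C, 13:-C
Rule 2 (two of three consecutive points beyond the same 2σ limit) is satisfied at point 9.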